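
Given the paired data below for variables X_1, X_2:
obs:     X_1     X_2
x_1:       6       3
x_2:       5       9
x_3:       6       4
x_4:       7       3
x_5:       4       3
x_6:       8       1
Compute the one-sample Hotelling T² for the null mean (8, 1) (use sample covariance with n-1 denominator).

Step 1 — sample mean vector:
  mean(X_1) = (6 + 5 + 6 + 7 + 4 + 8) / 6 = 36/6 = 6
  mean(X_2) = (3 + 9 + 4 + 3 + 3 + 1) / 6 = 23/6 = 3.8333
  x̄ = (6, 3.8333),  deviation x̄ - mu_0 = (6, 3.8333) - (8, 1) = (-2, 2.8333).

Step 2 — sample covariance matrix, S[i,j] = (1/(n-1)) · Σ_k (x_{k,i} - mean_i) · (x_{k,j} - mean_j), divisor n-1 = 5:
  S[X_1,X_1] = ((0)·(0) + (-1)·(-1) + (0)·(0) + (1)·(1) + (-2)·(-2) + (2)·(2)) / 5 = 10/5 = 2
  S[X_1,X_2] = ((0)·(-0.8333) + (-1)·(5.1667) + (0)·(0.1667) + (1)·(-0.8333) + (-2)·(-0.8333) + (2)·(-2.8333)) / 5 = -10/5 = -2
  S[X_2,X_2] = ((-0.8333)·(-0.8333) + (5.1667)·(5.1667) + (0.1667)·(0.1667) + (-0.8333)·(-0.8333) + (-0.8333)·(-0.8333) + (-2.8333)·(-2.8333)) / 5 = 36.8333/5 = 7.3667
  S = [[2, -2],
 [-2, 7.3667]].

Step 3 — invert S. det(S) = 2·7.3667 - (-2)² = 10.7333.
  S^{-1} = (1/det) · [[d, -b], [-b, a]] = [[0.6863, 0.1863],
 [0.1863, 0.1863]].

Step 4 — quadratic form (x̄ - mu_0)^T · S^{-1} · (x̄ - mu_0):
  S^{-1} · (x̄ - mu_0) = (-0.8447, 0.1553),
  (x̄ - mu_0)^T · [...] = (-2)·(-0.8447) + (2.8333)·(0.1553) = 2.1294.

Step 5 — scale by n: T² = 6 · 2.1294 = 12.7764.

T² ≈ 12.7764


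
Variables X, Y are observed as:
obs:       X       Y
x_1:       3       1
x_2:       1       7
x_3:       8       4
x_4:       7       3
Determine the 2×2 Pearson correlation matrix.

Step 1 — column means:
  mean(X) = (3 + 1 + 8 + 7) / 4 = 19/4 = 4.75
  mean(Y) = (1 + 7 + 4 + 3) / 4 = 15/4 = 3.75

Step 2 — sample variances and covariances s[i,j] = (1/(n-1)) · Σ_k (x_{k,i} - mean_i) · (x_{k,j} - mean_j), with n-1 = 3:
  s[X,X] = ((-1.75)·(-1.75) + (-3.75)·(-3.75) + (3.25)·(3.25) + (2.25)·(2.25)) / 3 = 32.75/3 = 10.9167
  s[X,Y] = ((-1.75)·(-2.75) + (-3.75)·(3.25) + (3.25)·(0.25) + (2.25)·(-0.75)) / 3 = -8.25/3 = -2.75
  s[Y,Y] = ((-2.75)·(-2.75) + (3.25)·(3.25) + (0.25)·(0.25) + (-0.75)·(-0.75)) / 3 = 18.75/3 = 6.25
  Sample standard deviations s_i = √(s[i,i]):
  s(X) = √(10.9167) = 3.304
  s(Y) = √(6.25) = 2.5

Step 3 — r_{ij} = s_{ij} / (s_i · s_j):
  r[X,X] = 1 (diagonal).
  r[X,Y] = -2.75 / (3.304 · 2.5) = -2.75 / 8.2601 = -0.3329
  r[Y,Y] = 1 (diagonal).

R is symmetric with unit diagonal. Assembling:

R = [[1, -0.3329],
 [-0.3329, 1]]


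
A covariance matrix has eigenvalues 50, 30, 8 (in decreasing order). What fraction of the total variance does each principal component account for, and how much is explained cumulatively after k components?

Step 1 — total variance = trace(Sigma) = Σ λ_i = 50 + 30 + 8 = 88.

Step 2 — fraction explained by component i = λ_i / Σ λ:
  PC1: 50/88 = 0.5682
  PC2: 30/88 = 0.3409
  PC3: 8/88 = 0.0909

Step 3 — cumulative fraction after k components = (λ_1 + ... + λ_k) / Σ λ:
  k = 1: 50/88 = 0.5682
  k = 2: (50 + 30)/88 = 80/88 = 0.9091
  k = 3: (50 + 30 + 8)/88 = 88/88 = 1

Summary (fraction, with percent):

explained: PC1 0.5682 (56.82%), PC2 0.3409 (34.09%), PC3 0.0909 (9.09%);  cumulative: 0.5682, 0.9091, 1


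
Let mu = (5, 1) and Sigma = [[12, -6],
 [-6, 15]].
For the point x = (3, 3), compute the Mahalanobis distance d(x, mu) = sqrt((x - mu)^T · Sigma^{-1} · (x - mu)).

Step 1 — centre the observation: (x - mu) = (-2, 2).

Step 2 — invert Sigma. det(Sigma) = 12·15 - (-6)² = 144.
  Sigma^{-1} = (1/det) · [[d, -b], [-b, a]] = [[0.1042, 0.0417],
 [0.0417, 0.0833]].

Step 3 — form the quadratic (x - mu)^T · Sigma^{-1} · (x - mu):
  Sigma^{-1} · (x - mu) = (-0.125, 0.0833).
  (x - mu)^T · [Sigma^{-1} · (x - mu)] = (-2)·(-0.125) + (2)·(0.0833) = 0.4167.

Step 4 — take square root: d = √(0.4167) ≈ 0.6455.

d(x, mu) = √(0.4167) ≈ 0.6455


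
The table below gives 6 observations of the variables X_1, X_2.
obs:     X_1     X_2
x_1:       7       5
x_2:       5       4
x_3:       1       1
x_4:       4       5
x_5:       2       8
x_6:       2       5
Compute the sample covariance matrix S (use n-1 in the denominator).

Step 1 — column means:
  mean(X_1) = (7 + 5 + 1 + 4 + 2 + 2) / 6 = 21/6 = 3.5
  mean(X_2) = (5 + 4 + 1 + 5 + 8 + 5) / 6 = 28/6 = 4.6667

Step 2 — sample covariance S[i,j] = (1/(n-1)) · Σ_k (x_{k,i} - mean_i) · (x_{k,j} - mean_j), with n-1 = 5.
  S[X_1,X_1] = ((3.5)·(3.5) + (1.5)·(1.5) + (-2.5)·(-2.5) + (0.5)·(0.5) + (-1.5)·(-1.5) + (-1.5)·(-1.5)) / 5 = 25.5/5 = 5.1
  S[X_1,X_2] = ((3.5)·(0.3333) + (1.5)·(-0.6667) + (-2.5)·(-3.6667) + (0.5)·(0.3333) + (-1.5)·(3.3333) + (-1.5)·(0.3333)) / 5 = 4/5 = 0.8
  S[X_2,X_2] = ((0.3333)·(0.3333) + (-0.6667)·(-0.6667) + (-3.6667)·(-3.6667) + (0.3333)·(0.3333) + (3.3333)·(3.3333) + (0.3333)·(0.3333)) / 5 = 25.3333/5 = 5.0667

S is symmetric (S[j,i] = S[i,j]). Assembling:

S = [[5.1, 0.8],
 [0.8, 5.0667]]


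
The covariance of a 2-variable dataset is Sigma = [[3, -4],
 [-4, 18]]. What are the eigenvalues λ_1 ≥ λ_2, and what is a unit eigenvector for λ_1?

Step 1 — characteristic polynomial of 2×2 Sigma:
  det(Sigma - λI) = λ² - trace · λ + det = 0.
  trace = 3 + 18 = 21, det = 3·18 - (-4)² = 38.
Step 2 — discriminant:
  Δ = trace² - 4·det = 441 - 152 = 289.
Step 3 — eigenvalues:
  λ = (trace ± √Δ)/2 = (21 ± 17)/2,
  λ_1 = 19,  λ_2 = 2.

Step 4 — unit eigenvector for λ_1: solve (Sigma - λ_1 I)v = 0. First row:
  (3 - 19)·v_x + (-4)·v_y = 0, i.e. (-16)·v_x + (-4)·v_y = 0,
  so v ∝ (b, λ_1 - a) = (-4, 16); multiply by -1 so the first entry is positive: u = (4, -16).
  ||u|| = √((4)² + (-16)²) = √(272) ≈ 16.4924,
  v_1 = u/||u|| ≈ (0.2425, -0.9701) (||v_1|| = 1).

λ_1 = 19,  λ_2 = 2;  v_1 ≈ (0.2425, -0.9701)


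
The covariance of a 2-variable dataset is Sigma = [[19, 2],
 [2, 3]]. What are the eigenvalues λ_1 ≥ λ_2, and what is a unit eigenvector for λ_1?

Step 1 — characteristic polynomial of 2×2 Sigma:
  det(Sigma - λI) = λ² - trace · λ + det = 0.
  trace = 19 + 3 = 22, det = 19·3 - (2)² = 53.
Step 2 — discriminant:
  Δ = trace² - 4·det = 484 - 212 = 272.
Step 3 — eigenvalues:
  λ = (trace ± √Δ)/2 = (22 ± 16.4924)/2,
  λ_1 = 19.2462,  λ_2 = 2.7538.

Step 4 — unit eigenvector for λ_1: solve (Sigma - λ_1 I)v = 0. First row:
  (19 - 19.2462)·v_x + (2)·v_y = 0, i.e. (-0.2462)·v_x + (2)·v_y = 0,
  so v ∝ (b, λ_1 - a) = (2, 0.2462) = u.
  ||u|| = √((2)² + (0.2462)²) = √(4.0606) ≈ 2.0151,
  v_1 = u/||u|| ≈ (0.9925, 0.1222) (||v_1|| = 1).

λ_1 = 19.2462,  λ_2 = 2.7538;  v_1 ≈ (0.9925, 0.1222)


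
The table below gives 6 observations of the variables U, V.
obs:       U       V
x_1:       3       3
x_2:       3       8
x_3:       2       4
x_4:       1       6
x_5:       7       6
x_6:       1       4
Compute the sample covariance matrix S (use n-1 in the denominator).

Step 1 — column means:
  mean(U) = (3 + 3 + 2 + 1 + 7 + 1) / 6 = 17/6 = 2.8333
  mean(V) = (3 + 8 + 4 + 6 + 6 + 4) / 6 = 31/6 = 5.1667

Step 2 — sample covariance S[i,j] = (1/(n-1)) · Σ_k (x_{k,i} - mean_i) · (x_{k,j} - mean_j), with n-1 = 5.
  S[U,U] = ((0.1667)·(0.1667) + (0.1667)·(0.1667) + (-0.8333)·(-0.8333) + (-1.8333)·(-1.8333) + (4.1667)·(4.1667) + (-1.8333)·(-1.8333)) / 5 = 24.8333/5 = 4.9667
  S[U,V] = ((0.1667)·(-2.1667) + (0.1667)·(2.8333) + (-0.8333)·(-1.1667) + (-1.8333)·(0.8333) + (4.1667)·(0.8333) + (-1.8333)·(-1.1667)) / 5 = 5.1667/5 = 1.0333
  S[V,V] = ((-2.1667)·(-2.1667) + (2.8333)·(2.8333) + (-1.1667)·(-1.1667) + (0.8333)·(0.8333) + (0.8333)·(0.8333) + (-1.1667)·(-1.1667)) / 5 = 16.8333/5 = 3.3667

S is symmetric (S[j,i] = S[i,j]). Assembling:

S = [[4.9667, 1.0333],
 [1.0333, 3.3667]]


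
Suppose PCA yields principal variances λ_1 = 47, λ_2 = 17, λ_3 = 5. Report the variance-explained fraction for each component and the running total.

Step 1 — total variance = trace(Sigma) = Σ λ_i = 47 + 17 + 5 = 69.

Step 2 — fraction explained by component i = λ_i / Σ λ:
  PC1: 47/69 = 0.6812
  PC2: 17/69 = 0.2464
  PC3: 5/69 = 0.0725

Step 3 — cumulative fraction after k components = (λ_1 + ... + λ_k) / Σ λ:
  k = 1: 47/69 = 0.6812
  k = 2: (47 + 17)/69 = 64/69 = 0.9275
  k = 3: (47 + 17 + 5)/69 = 69/69 = 1

Summary (fraction, with percent):

explained: PC1 0.6812 (68.12%), PC2 0.2464 (24.64%), PC3 0.0725 (7.25%);  cumulative: 0.6812, 0.9275, 1


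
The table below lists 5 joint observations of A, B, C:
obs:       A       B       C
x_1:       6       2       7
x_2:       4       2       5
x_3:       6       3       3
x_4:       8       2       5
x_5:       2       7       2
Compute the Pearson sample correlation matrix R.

Step 1 — column means:
  mean(A) = (6 + 4 + 6 + 8 + 2) / 5 = 26/5 = 5.2
  mean(B) = (2 + 2 + 3 + 2 + 7) / 5 = 16/5 = 3.2
  mean(C) = (7 + 5 + 3 + 5 + 2) / 5 = 22/5 = 4.4

Step 2 — sample variances and covariances s[i,j] = (1/(n-1)) · Σ_k (x_{k,i} - mean_i) · (x_{k,j} - mean_j), with n-1 = 4:
  s[A,A] = ((0.8)·(0.8) + (-1.2)·(-1.2) + (0.8)·(0.8) + (2.8)·(2.8) + (-3.2)·(-3.2)) / 4 = 20.8/4 = 5.2
  s[A,B] = ((0.8)·(-1.2) + (-1.2)·(-1.2) + (0.8)·(-0.2) + (2.8)·(-1.2) + (-3.2)·(3.8)) / 4 = -15.2/4 = -3.8
  s[A,C] = ((0.8)·(2.6) + (-1.2)·(0.6) + (0.8)·(-1.4) + (2.8)·(0.6) + (-3.2)·(-2.4)) / 4 = 9.6/4 = 2.4
  s[B,B] = ((-1.2)·(-1.2) + (-1.2)·(-1.2) + (-0.2)·(-0.2) + (-1.2)·(-1.2) + (3.8)·(3.8)) / 4 = 18.8/4 = 4.7
  s[B,C] = ((-1.2)·(2.6) + (-1.2)·(0.6) + (-0.2)·(-1.4) + (-1.2)·(0.6) + (3.8)·(-2.4)) / 4 = -13.4/4 = -3.35
  s[C,C] = ((2.6)·(2.6) + (0.6)·(0.6) + (-1.4)·(-1.4) + (0.6)·(0.6) + (-2.4)·(-2.4)) / 4 = 15.2/4 = 3.8
  Sample standard deviations s_i = √(s[i,i]):
  s(A) = √(5.2) = 2.2804
  s(B) = √(4.7) = 2.1679
  s(C) = √(3.8) = 1.9494

Step 3 — r_{ij} = s_{ij} / (s_i · s_j):
  r[A,A] = 1 (diagonal).
  r[A,B] = -3.8 / (2.2804 · 2.1679) = -3.8 / 4.9437 = -0.7687
  r[A,C] = 2.4 / (2.2804 · 1.9494) = 2.4 / 4.4452 = 0.5399
  r[B,B] = 1 (diagonal).
  r[B,C] = -3.35 / (2.1679 · 1.9494) = -3.35 / 4.2261 = -0.7927
  r[C,C] = 1 (diagonal).

R is symmetric with unit diagonal. Assembling:

R = [[1, -0.7687, 0.5399],
 [-0.7687, 1, -0.7927],
 [0.5399, -0.7927, 1]]


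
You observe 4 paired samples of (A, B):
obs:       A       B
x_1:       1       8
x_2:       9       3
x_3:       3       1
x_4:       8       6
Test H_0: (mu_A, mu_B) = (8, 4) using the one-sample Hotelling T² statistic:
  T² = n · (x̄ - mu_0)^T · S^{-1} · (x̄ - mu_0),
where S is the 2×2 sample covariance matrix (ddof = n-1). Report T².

Step 1 — sample mean vector:
  mean(A) = (1 + 9 + 3 + 8) / 4 = 21/4 = 5.25
  mean(B) = (8 + 3 + 1 + 6) / 4 = 18/4 = 4.5
  x̄ = (5.25, 4.5),  deviation x̄ - mu_0 = (5.25, 4.5) - (8, 4) = (-2.75, 0.5).

Step 2 — sample covariance matrix, S[i,j] = (1/(n-1)) · Σ_k (x_{k,i} - mean_i) · (x_{k,j} - mean_j), divisor n-1 = 3:
  S[A,A] = ((-4.25)·(-4.25) + (3.75)·(3.75) + (-2.25)·(-2.25) + (2.75)·(2.75)) / 3 = 44.75/3 = 14.9167
  S[A,B] = ((-4.25)·(3.5) + (3.75)·(-1.5) + (-2.25)·(-3.5) + (2.75)·(1.5)) / 3 = -8.5/3 = -2.8333
  S[B,B] = ((3.5)·(3.5) + (-1.5)·(-1.5) + (-3.5)·(-3.5) + (1.5)·(1.5)) / 3 = 29/3 = 9.6667
  S = [[14.9167, -2.8333],
 [-2.8333, 9.6667]].

Step 3 — invert S. det(S) = 14.9167·9.6667 - (-2.8333)² = 136.1667.
  S^{-1} = (1/det) · [[d, -b], [-b, a]] = [[0.071, 0.0208],
 [0.0208, 0.1095]].

Step 4 — quadratic form (x̄ - mu_0)^T · S^{-1} · (x̄ - mu_0):
  S^{-1} · (x̄ - mu_0) = (-0.1848, -0.0024),
  (x̄ - mu_0)^T · [...] = (-2.75)·(-0.1848) + (0.5)·(-0.0024) = 0.507.

Step 5 — scale by n: T² = 4 · 0.507 = 2.0282.

T² ≈ 2.0282


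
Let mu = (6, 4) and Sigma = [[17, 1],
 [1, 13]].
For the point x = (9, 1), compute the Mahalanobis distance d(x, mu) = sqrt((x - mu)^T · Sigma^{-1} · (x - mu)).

Step 1 — centre the observation: (x - mu) = (3, -3).

Step 2 — invert Sigma. det(Sigma) = 17·13 - (1)² = 220.
  Sigma^{-1} = (1/det) · [[d, -b], [-b, a]] = [[0.0591, -0.0045],
 [-0.0045, 0.0773]].

Step 3 — form the quadratic (x - mu)^T · Sigma^{-1} · (x - mu):
  Sigma^{-1} · (x - mu) = (0.1909, -0.2455).
  (x - mu)^T · [Sigma^{-1} · (x - mu)] = (3)·(0.1909) + (-3)·(-0.2455) = 1.3091.

Step 4 — take square root: d = √(1.3091) ≈ 1.1442.

d(x, mu) = √(1.3091) ≈ 1.1442


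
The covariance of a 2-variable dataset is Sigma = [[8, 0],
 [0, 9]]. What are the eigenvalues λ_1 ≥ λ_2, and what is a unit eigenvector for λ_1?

Step 1 — characteristic polynomial of 2×2 Sigma:
  det(Sigma - λI) = λ² - trace · λ + det = 0.
  trace = 8 + 9 = 17, det = 8·9 - (0)² = 72.
Step 2 — discriminant:
  Δ = trace² - 4·det = 289 - 288 = 1.
Step 3 — eigenvalues:
  λ = (trace ± √Δ)/2 = (17 ± 1)/2,
  λ_1 = 9,  λ_2 = 8.

Step 4 — unit eigenvector for λ_1: Sigma is diagonal, so its eigenvectors are the coordinate axes. λ_1 = 9 is the diagonal entry on the second coordinate axis, hence
  v_1 = (0, 1) (||v_1|| = 1).

λ_1 = 9,  λ_2 = 8;  v_1 ≈ (0, 1)


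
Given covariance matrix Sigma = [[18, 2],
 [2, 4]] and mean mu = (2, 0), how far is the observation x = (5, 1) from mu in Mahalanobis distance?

Step 1 — centre the observation: (x - mu) = (3, 1).

Step 2 — invert Sigma. det(Sigma) = 18·4 - (2)² = 68.
  Sigma^{-1} = (1/det) · [[d, -b], [-b, a]] = [[0.0588, -0.0294],
 [-0.0294, 0.2647]].

Step 3 — form the quadratic (x - mu)^T · Sigma^{-1} · (x - mu):
  Sigma^{-1} · (x - mu) = (0.1471, 0.1765).
  (x - mu)^T · [Sigma^{-1} · (x - mu)] = (3)·(0.1471) + (1)·(0.1765) = 0.6176.

Step 4 — take square root: d = √(0.6176) ≈ 0.7859.

d(x, mu) = √(0.6176) ≈ 0.7859


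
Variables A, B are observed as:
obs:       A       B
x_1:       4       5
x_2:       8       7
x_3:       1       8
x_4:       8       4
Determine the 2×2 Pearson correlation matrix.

Step 1 — column means:
  mean(A) = (4 + 8 + 1 + 8) / 4 = 21/4 = 5.25
  mean(B) = (5 + 7 + 8 + 4) / 4 = 24/4 = 6

Step 2 — sample variances and covariances s[i,j] = (1/(n-1)) · Σ_k (x_{k,i} - mean_i) · (x_{k,j} - mean_j), with n-1 = 3:
  s[A,A] = ((-1.25)·(-1.25) + (2.75)·(2.75) + (-4.25)·(-4.25) + (2.75)·(2.75)) / 3 = 34.75/3 = 11.5833
  s[A,B] = ((-1.25)·(-1) + (2.75)·(1) + (-4.25)·(2) + (2.75)·(-2)) / 3 = -10/3 = -3.3333
  s[B,B] = ((-1)·(-1) + (1)·(1) + (2)·(2) + (-2)·(-2)) / 3 = 10/3 = 3.3333
  Sample standard deviations s_i = √(s[i,i]):
  s(A) = √(11.5833) = 3.4034
  s(B) = √(3.3333) = 1.8257

Step 3 — r_{ij} = s_{ij} / (s_i · s_j):
  r[A,A] = 1 (diagonal).
  r[A,B] = -3.3333 / (3.4034 · 1.8257) = -3.3333 / 6.2138 = -0.5364
  r[B,B] = 1 (diagonal).

R is symmetric with unit diagonal. Assembling:

R = [[1, -0.5364],
 [-0.5364, 1]]


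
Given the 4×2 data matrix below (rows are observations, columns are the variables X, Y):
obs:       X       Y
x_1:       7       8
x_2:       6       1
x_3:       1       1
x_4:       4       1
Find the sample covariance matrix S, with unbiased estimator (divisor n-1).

Step 1 — column means:
  mean(X) = (7 + 6 + 1 + 4) / 4 = 18/4 = 4.5
  mean(Y) = (8 + 1 + 1 + 1) / 4 = 11/4 = 2.75

Step 2 — sample covariance S[i,j] = (1/(n-1)) · Σ_k (x_{k,i} - mean_i) · (x_{k,j} - mean_j), with n-1 = 3.
  S[X,X] = ((2.5)·(2.5) + (1.5)·(1.5) + (-3.5)·(-3.5) + (-0.5)·(-0.5)) / 3 = 21/3 = 7
  S[X,Y] = ((2.5)·(5.25) + (1.5)·(-1.75) + (-3.5)·(-1.75) + (-0.5)·(-1.75)) / 3 = 17.5/3 = 5.8333
  S[Y,Y] = ((5.25)·(5.25) + (-1.75)·(-1.75) + (-1.75)·(-1.75) + (-1.75)·(-1.75)) / 3 = 36.75/3 = 12.25

S is symmetric (S[j,i] = S[i,j]). Assembling:

S = [[7, 5.8333],
 [5.8333, 12.25]]


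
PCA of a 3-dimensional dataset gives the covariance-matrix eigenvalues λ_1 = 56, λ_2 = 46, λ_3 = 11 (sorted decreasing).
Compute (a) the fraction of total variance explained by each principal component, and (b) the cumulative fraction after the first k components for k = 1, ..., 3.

Step 1 — total variance = trace(Sigma) = Σ λ_i = 56 + 46 + 11 = 113.

Step 2 — fraction explained by component i = λ_i / Σ λ:
  PC1: 56/113 = 0.4956
  PC2: 46/113 = 0.4071
  PC3: 11/113 = 0.0973

Step 3 — cumulative fraction after k components = (λ_1 + ... + λ_k) / Σ λ:
  k = 1: 56/113 = 0.4956
  k = 2: (56 + 46)/113 = 102/113 = 0.9027
  k = 3: (56 + 46 + 11)/113 = 113/113 = 1

Summary (fraction, with percent):

explained: PC1 0.4956 (49.56%), PC2 0.4071 (40.71%), PC3 0.0973 (9.73%);  cumulative: 0.4956, 0.9027, 1


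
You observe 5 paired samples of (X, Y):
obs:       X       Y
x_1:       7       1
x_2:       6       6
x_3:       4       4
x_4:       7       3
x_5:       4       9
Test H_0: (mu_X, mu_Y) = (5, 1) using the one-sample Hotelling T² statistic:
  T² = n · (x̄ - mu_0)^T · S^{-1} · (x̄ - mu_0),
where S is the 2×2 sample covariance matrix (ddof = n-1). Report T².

Step 1 — sample mean vector:
  mean(X) = (7 + 6 + 4 + 7 + 4) / 5 = 28/5 = 5.6
  mean(Y) = (1 + 6 + 4 + 3 + 9) / 5 = 23/5 = 4.6
  x̄ = (5.6, 4.6),  deviation x̄ - mu_0 = (5.6, 4.6) - (5, 1) = (0.6, 3.6).

Step 2 — sample covariance matrix, S[i,j] = (1/(n-1)) · Σ_k (x_{k,i} - mean_i) · (x_{k,j} - mean_j), divisor n-1 = 4:
  S[X,X] = ((1.4)·(1.4) + (0.4)·(0.4) + (-1.6)·(-1.6) + (1.4)·(1.4) + (-1.6)·(-1.6)) / 4 = 9.2/4 = 2.3
  S[X,Y] = ((1.4)·(-3.6) + (0.4)·(1.4) + (-1.6)·(-0.6) + (1.4)·(-1.6) + (-1.6)·(4.4)) / 4 = -12.8/4 = -3.2
  S[Y,Y] = ((-3.6)·(-3.6) + (1.4)·(1.4) + (-0.6)·(-0.6) + (-1.6)·(-1.6) + (4.4)·(4.4)) / 4 = 37.2/4 = 9.3
  S = [[2.3, -3.2],
 [-3.2, 9.3]].

Step 3 — invert S. det(S) = 2.3·9.3 - (-3.2)² = 11.15.
  S^{-1} = (1/det) · [[d, -b], [-b, a]] = [[0.8341, 0.287],
 [0.287, 0.2063]].

Step 4 — quadratic form (x̄ - mu_0)^T · S^{-1} · (x̄ - mu_0):
  S^{-1} · (x̄ - mu_0) = (1.5336, 0.9148),
  (x̄ - mu_0)^T · [...] = (0.6)·(1.5336) + (3.6)·(0.9148) = 4.2135.

Step 5 — scale by n: T² = 5 · 4.2135 = 21.0673.

T² ≈ 21.0673


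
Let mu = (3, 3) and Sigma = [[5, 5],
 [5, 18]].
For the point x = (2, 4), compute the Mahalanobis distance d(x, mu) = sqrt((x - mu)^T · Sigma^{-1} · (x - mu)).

Step 1 — centre the observation: (x - mu) = (-1, 1).

Step 2 — invert Sigma. det(Sigma) = 5·18 - (5)² = 65.
  Sigma^{-1} = (1/det) · [[d, -b], [-b, a]] = [[0.2769, -0.0769],
 [-0.0769, 0.0769]].

Step 3 — form the quadratic (x - mu)^T · Sigma^{-1} · (x - mu):
  Sigma^{-1} · (x - mu) = (-0.3538, 0.1538).
  (x - mu)^T · [Sigma^{-1} · (x - mu)] = (-1)·(-0.3538) + (1)·(0.1538) = 0.5077.

Step 4 — take square root: d = √(0.5077) ≈ 0.7125.

d(x, mu) = √(0.5077) ≈ 0.7125


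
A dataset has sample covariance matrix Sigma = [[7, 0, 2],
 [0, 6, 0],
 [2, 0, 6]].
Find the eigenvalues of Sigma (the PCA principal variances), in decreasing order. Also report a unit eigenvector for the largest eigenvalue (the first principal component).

Step 1 — characteristic polynomial p(λ) = det(λI - Sigma) = λ³ - tr·λ² + c_1·λ - det, where tr = trace, c_1 = sum of the principal 2×2 minors, det = det(Sigma):
  tr = 7 + 6 + 6 = 19,
  c_1 = (7·6 - (0)²) + (7·6 - (2)²) + (6·6 - (0)²) = 42 + 38 + 36 = 116,
  det = 7·(6·6 - (0)²) - (0)·((0)·6 - (0)·(2)) + (2)·((0)·(0) - 6·(2)) = 7·(36) - (0)·(0) + (2)·(-12) = 228.
  So p(λ) = λ³ - 19λ² + 116λ - 228.
Step 2 — look for an integer root (rational root theorem: any rational root is an integer divisor of 228). Testing λ = 6:
  p(6) = 216 - 684 + 696 - 228 = 0  ✓
  Dividing out (λ - 6): p(λ) = (λ - 6)(λ² - 13λ + 38).
Step 3 — remaining eigenvalues from the quadratic λ² - 13λ + 38 = 0:
  Δ = 13² - 4·38 = 169 - 152 = 17,  λ = (13 ± √17)/2 = (13 ± 4.1231)/2 ≈ 8.5616 or 4.4384.
  Sorted: λ_1 = 8.5616,  λ_2 = 6,  λ_3 = 4.4384  (check: sum = 19 = tr ✓).

Step 4 — unit eigenvector for λ_1 ≈ 8.5616: v spans the null space of (Sigma - λ_1 I), whose rows are
  r_1 = (-1.5616, 0, 2),  r_2 = (0, -2.5616, 0),  r_3 = (2, 0, -2.5616).
  v is orthogonal to every row, so take v ∝ r_1 × r_2 = ((0)·(0) - (2)·(-2.5616), (2)·(0) - (-1.5616)·(0), (-1.5616)·(-2.5616) - (0)·(0)) ≈ (5.1231, 0, 4).
  Let u = (5.1231, 0, 4).
  ||u|| = √((5.1231)² + (0)² + (4)²) = √(42.2462) ≈ 6.4997,  v_1 = u/||u|| ≈ (0.7882, 0, 0.6154) (||v_1|| = 1).

λ_1 = 8.5616,  λ_2 = 6,  λ_3 = 4.4384;  v_1 ≈ (0.7882, 0, 0.6154)


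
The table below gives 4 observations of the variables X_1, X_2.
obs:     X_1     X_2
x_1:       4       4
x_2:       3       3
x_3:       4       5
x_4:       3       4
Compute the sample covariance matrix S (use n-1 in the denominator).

Step 1 — column means:
  mean(X_1) = (4 + 3 + 4 + 3) / 4 = 14/4 = 3.5
  mean(X_2) = (4 + 3 + 5 + 4) / 4 = 16/4 = 4

Step 2 — sample covariance S[i,j] = (1/(n-1)) · Σ_k (x_{k,i} - mean_i) · (x_{k,j} - mean_j), with n-1 = 3.
  S[X_1,X_1] = ((0.5)·(0.5) + (-0.5)·(-0.5) + (0.5)·(0.5) + (-0.5)·(-0.5)) / 3 = 1/3 = 0.3333
  S[X_1,X_2] = ((0.5)·(0) + (-0.5)·(-1) + (0.5)·(1) + (-0.5)·(0)) / 3 = 1/3 = 0.3333
  S[X_2,X_2] = ((0)·(0) + (-1)·(-1) + (1)·(1) + (0)·(0)) / 3 = 2/3 = 0.6667

S is symmetric (S[j,i] = S[i,j]). Assembling:

S = [[0.3333, 0.3333],
 [0.3333, 0.6667]]


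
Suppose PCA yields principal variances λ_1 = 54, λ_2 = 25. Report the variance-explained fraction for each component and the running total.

Step 1 — total variance = trace(Sigma) = Σ λ_i = 54 + 25 = 79.

Step 2 — fraction explained by component i = λ_i / Σ λ:
  PC1: 54/79 = 0.6835
  PC2: 25/79 = 0.3165

Step 3 — cumulative fraction after k components = (λ_1 + ... + λ_k) / Σ λ:
  k = 1: 54/79 = 0.6835
  k = 2: (54 + 25)/79 = 79/79 = 1

Summary (fraction, with percent):

explained: PC1 0.6835 (68.35%), PC2 0.3165 (31.65%);  cumulative: 0.6835, 1


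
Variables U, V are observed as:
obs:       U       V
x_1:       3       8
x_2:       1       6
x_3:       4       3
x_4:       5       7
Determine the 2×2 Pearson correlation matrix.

Step 1 — column means:
  mean(U) = (3 + 1 + 4 + 5) / 4 = 13/4 = 3.25
  mean(V) = (8 + 6 + 3 + 7) / 4 = 24/4 = 6

Step 2 — sample variances and covariances s[i,j] = (1/(n-1)) · Σ_k (x_{k,i} - mean_i) · (x_{k,j} - mean_j), with n-1 = 3:
  s[U,U] = ((-0.25)·(-0.25) + (-2.25)·(-2.25) + (0.75)·(0.75) + (1.75)·(1.75)) / 3 = 8.75/3 = 2.9167
  s[U,V] = ((-0.25)·(2) + (-2.25)·(0) + (0.75)·(-3) + (1.75)·(1)) / 3 = -1/3 = -0.3333
  s[V,V] = ((2)·(2) + (0)·(0) + (-3)·(-3) + (1)·(1)) / 3 = 14/3 = 4.6667
  Sample standard deviations s_i = √(s[i,i]):
  s(U) = √(2.9167) = 1.7078
  s(V) = √(4.6667) = 2.1602

Step 3 — r_{ij} = s_{ij} / (s_i · s_j):
  r[U,U] = 1 (diagonal).
  r[U,V] = -0.3333 / (1.7078 · 2.1602) = -0.3333 / 3.6893 = -0.0904
  r[V,V] = 1 (diagonal).

R is symmetric with unit diagonal. Assembling:

R = [[1, -0.0904],
 [-0.0904, 1]]


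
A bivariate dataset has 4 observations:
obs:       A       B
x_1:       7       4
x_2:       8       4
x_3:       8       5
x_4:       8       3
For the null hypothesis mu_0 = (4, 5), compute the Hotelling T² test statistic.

Step 1 — sample mean vector:
  mean(A) = (7 + 8 + 8 + 8) / 4 = 31/4 = 7.75
  mean(B) = (4 + 4 + 5 + 3) / 4 = 16/4 = 4
  x̄ = (7.75, 4),  deviation x̄ - mu_0 = (7.75, 4) - (4, 5) = (3.75, -1).

Step 2 — sample covariance matrix, S[i,j] = (1/(n-1)) · Σ_k (x_{k,i} - mean_i) · (x_{k,j} - mean_j), divisor n-1 = 3:
  S[A,A] = ((-0.75)·(-0.75) + (0.25)·(0.25) + (0.25)·(0.25) + (0.25)·(0.25)) / 3 = 0.75/3 = 0.25
  S[A,B] = ((-0.75)·(0) + (0.25)·(0) + (0.25)·(1) + (0.25)·(-1)) / 3 = 0/3 = 0
  S[B,B] = ((0)·(0) + (0)·(0) + (1)·(1) + (-1)·(-1)) / 3 = 2/3 = 0.6667
  S = [[0.25, 0],
 [0, 0.6667]].

Step 3 — invert S. det(S) = 0.25·0.6667 - (0)² = 0.1667.
  S^{-1} = (1/det) · [[d, -b], [-b, a]] = [[4, 0],
 [0, 1.5]].

Step 4 — quadratic form (x̄ - mu_0)^T · S^{-1} · (x̄ - mu_0):
  S^{-1} · (x̄ - mu_0) = (15, -1.5),
  (x̄ - mu_0)^T · [...] = (3.75)·(15) + (-1)·(-1.5) = 57.75.

Step 5 — scale by n: T² = 4 · 57.75 = 231.

T² ≈ 231


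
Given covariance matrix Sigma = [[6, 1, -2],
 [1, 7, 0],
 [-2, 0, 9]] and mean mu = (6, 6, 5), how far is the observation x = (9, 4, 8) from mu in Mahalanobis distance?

Step 1 — centre the observation: (x - mu) = (3, -2, 3).

Step 2 — invert Sigma (cofactor / det for 3×3, or solve directly):
  Sigma^{-1} = [[0.1848, -0.0264, 0.0411],
 [-0.0264, 0.1466, -0.0059],
 [0.0411, -0.0059, 0.1202]].

Step 3 — form the quadratic (x - mu)^T · Sigma^{-1} · (x - mu):
  Sigma^{-1} · (x - mu) = (0.7302, -0.39, 0.4956).
  (x - mu)^T · [Sigma^{-1} · (x - mu)] = (3)·(0.7302) + (-2)·(-0.39) + (3)·(0.4956) = 4.4575.

Step 4 — take square root: d = √(4.4575) ≈ 2.1113.

d(x, mu) = √(4.4575) ≈ 2.1113


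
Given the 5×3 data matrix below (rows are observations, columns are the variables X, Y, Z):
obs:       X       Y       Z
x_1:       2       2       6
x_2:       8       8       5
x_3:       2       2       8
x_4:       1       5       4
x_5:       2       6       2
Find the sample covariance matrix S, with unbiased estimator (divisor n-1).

Step 1 — column means:
  mean(X) = (2 + 8 + 2 + 1 + 2) / 5 = 15/5 = 3
  mean(Y) = (2 + 8 + 2 + 5 + 6) / 5 = 23/5 = 4.6
  mean(Z) = (6 + 5 + 8 + 4 + 2) / 5 = 25/5 = 5

Step 2 — sample covariance S[i,j] = (1/(n-1)) · Σ_k (x_{k,i} - mean_i) · (x_{k,j} - mean_j), with n-1 = 4.
  S[X,X] = ((-1)·(-1) + (5)·(5) + (-1)·(-1) + (-2)·(-2) + (-1)·(-1)) / 4 = 32/4 = 8
  S[X,Y] = ((-1)·(-2.6) + (5)·(3.4) + (-1)·(-2.6) + (-2)·(0.4) + (-1)·(1.4)) / 4 = 20/4 = 5
  S[X,Z] = ((-1)·(1) + (5)·(0) + (-1)·(3) + (-2)·(-1) + (-1)·(-3)) / 4 = 1/4 = 0.25
  S[Y,Y] = ((-2.6)·(-2.6) + (3.4)·(3.4) + (-2.6)·(-2.6) + (0.4)·(0.4) + (1.4)·(1.4)) / 4 = 27.2/4 = 6.8
  S[Y,Z] = ((-2.6)·(1) + (3.4)·(0) + (-2.6)·(3) + (0.4)·(-1) + (1.4)·(-3)) / 4 = -15/4 = -3.75
  S[Z,Z] = ((1)·(1) + (0)·(0) + (3)·(3) + (-1)·(-1) + (-3)·(-3)) / 4 = 20/4 = 5

S is symmetric (S[j,i] = S[i,j]). Assembling:

S = [[8, 5, 0.25],
 [5, 6.8, -3.75],
 [0.25, -3.75, 5]]


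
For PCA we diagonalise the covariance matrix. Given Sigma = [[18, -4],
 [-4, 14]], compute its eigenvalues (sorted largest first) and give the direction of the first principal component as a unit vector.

Step 1 — characteristic polynomial of 2×2 Sigma:
  det(Sigma - λI) = λ² - trace · λ + det = 0.
  trace = 18 + 14 = 32, det = 18·14 - (-4)² = 236.
Step 2 — discriminant:
  Δ = trace² - 4·det = 1024 - 944 = 80.
Step 3 — eigenvalues:
  λ = (trace ± √Δ)/2 = (32 ± 8.9443)/2,
  λ_1 = 20.4721,  λ_2 = 11.5279.

Step 4 — unit eigenvector for λ_1: solve (Sigma - λ_1 I)v = 0. First row:
  (18 - 20.4721)·v_x + (-4)·v_y = 0, i.e. (-2.4721)·v_x + (-4)·v_y = 0,
  so v ∝ (b, λ_1 - a) = (-4, 2.4721); multiply by -1 so the first entry is positive: u = (4, -2.4721).
  ||u|| = √((4)² + (-2.4721)²) = √(22.1115) ≈ 4.7023,
  v_1 = u/||u|| ≈ (0.8507, -0.5257) (||v_1|| = 1).

λ_1 = 20.4721,  λ_2 = 11.5279;  v_1 ≈ (0.8507, -0.5257)


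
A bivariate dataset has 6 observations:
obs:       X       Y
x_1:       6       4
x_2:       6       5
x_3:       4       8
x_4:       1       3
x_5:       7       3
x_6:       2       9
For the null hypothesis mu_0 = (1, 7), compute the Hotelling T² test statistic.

Step 1 — sample mean vector:
  mean(X) = (6 + 6 + 4 + 1 + 7 + 2) / 6 = 26/6 = 4.3333
  mean(Y) = (4 + 5 + 8 + 3 + 3 + 9) / 6 = 32/6 = 5.3333
  x̄ = (4.3333, 5.3333),  deviation x̄ - mu_0 = (4.3333, 5.3333) - (1, 7) = (3.3333, -1.6667).

Step 2 — sample covariance matrix, S[i,j] = (1/(n-1)) · Σ_k (x_{k,i} - mean_i) · (x_{k,j} - mean_j), divisor n-1 = 5:
  S[X,X] = ((1.6667)·(1.6667) + (1.6667)·(1.6667) + (-0.3333)·(-0.3333) + (-3.3333)·(-3.3333) + (2.6667)·(2.6667) + (-2.3333)·(-2.3333)) / 5 = 29.3333/5 = 5.8667
  S[X,Y] = ((1.6667)·(-1.3333) + (1.6667)·(-0.3333) + (-0.3333)·(2.6667) + (-3.3333)·(-2.3333) + (2.6667)·(-2.3333) + (-2.3333)·(3.6667)) / 5 = -10.6667/5 = -2.1333
  S[Y,Y] = ((-1.3333)·(-1.3333) + (-0.3333)·(-0.3333) + (2.6667)·(2.6667) + (-2.3333)·(-2.3333) + (-2.3333)·(-2.3333) + (3.6667)·(3.6667)) / 5 = 33.3333/5 = 6.6667
  S = [[5.8667, -2.1333],
 [-2.1333, 6.6667]].

Step 3 — invert S. det(S) = 5.8667·6.6667 - (-2.1333)² = 34.56.
  S^{-1} = (1/det) · [[d, -b], [-b, a]] = [[0.1929, 0.0617],
 [0.0617, 0.1698]].

Step 4 — quadratic form (x̄ - mu_0)^T · S^{-1} · (x̄ - mu_0):
  S^{-1} · (x̄ - mu_0) = (0.5401, -0.0772),
  (x̄ - mu_0)^T · [...] = (3.3333)·(0.5401) + (-1.6667)·(-0.0772) = 1.929.

Step 5 — scale by n: T² = 6 · 1.929 = 11.5741.

T² ≈ 11.5741


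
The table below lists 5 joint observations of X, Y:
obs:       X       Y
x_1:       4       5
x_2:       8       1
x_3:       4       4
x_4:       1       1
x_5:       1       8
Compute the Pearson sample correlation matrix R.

Step 1 — column means:
  mean(X) = (4 + 8 + 4 + 1 + 1) / 5 = 18/5 = 3.6
  mean(Y) = (5 + 1 + 4 + 1 + 8) / 5 = 19/5 = 3.8

Step 2 — sample variances and covariances s[i,j] = (1/(n-1)) · Σ_k (x_{k,i} - mean_i) · (x_{k,j} - mean_j), with n-1 = 4:
  s[X,X] = ((0.4)·(0.4) + (4.4)·(4.4) + (0.4)·(0.4) + (-2.6)·(-2.6) + (-2.6)·(-2.6)) / 4 = 33.2/4 = 8.3
  s[X,Y] = ((0.4)·(1.2) + (4.4)·(-2.8) + (0.4)·(0.2) + (-2.6)·(-2.8) + (-2.6)·(4.2)) / 4 = -15.4/4 = -3.85
  s[Y,Y] = ((1.2)·(1.2) + (-2.8)·(-2.8) + (0.2)·(0.2) + (-2.8)·(-2.8) + (4.2)·(4.2)) / 4 = 34.8/4 = 8.7
  Sample standard deviations s_i = √(s[i,i]):
  s(X) = √(8.3) = 2.881
  s(Y) = √(8.7) = 2.9496

Step 3 — r_{ij} = s_{ij} / (s_i · s_j):
  r[X,X] = 1 (diagonal).
  r[X,Y] = -3.85 / (2.881 · 2.9496) = -3.85 / 8.4976 = -0.4531
  r[Y,Y] = 1 (diagonal).

R is symmetric with unit diagonal. Assembling:

R = [[1, -0.4531],
 [-0.4531, 1]]


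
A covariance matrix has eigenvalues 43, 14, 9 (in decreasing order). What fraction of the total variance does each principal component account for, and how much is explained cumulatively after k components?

Step 1 — total variance = trace(Sigma) = Σ λ_i = 43 + 14 + 9 = 66.

Step 2 — fraction explained by component i = λ_i / Σ λ:
  PC1: 43/66 = 0.6515
  PC2: 14/66 = 0.2121
  PC3: 9/66 = 0.1364

Step 3 — cumulative fraction after k components = (λ_1 + ... + λ_k) / Σ λ:
  k = 1: 43/66 = 0.6515
  k = 2: (43 + 14)/66 = 57/66 = 0.8636
  k = 3: (43 + 14 + 9)/66 = 66/66 = 1

Summary (fraction, with percent):

explained: PC1 0.6515 (65.15%), PC2 0.2121 (21.21%), PC3 0.1364 (13.64%);  cumulative: 0.6515, 0.8636, 1


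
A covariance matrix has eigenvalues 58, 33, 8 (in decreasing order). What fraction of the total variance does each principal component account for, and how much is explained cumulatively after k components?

Step 1 — total variance = trace(Sigma) = Σ λ_i = 58 + 33 + 8 = 99.

Step 2 — fraction explained by component i = λ_i / Σ λ:
  PC1: 58/99 = 0.5859
  PC2: 33/99 = 0.3333
  PC3: 8/99 = 0.0808

Step 3 — cumulative fraction after k components = (λ_1 + ... + λ_k) / Σ λ:
  k = 1: 58/99 = 0.5859
  k = 2: (58 + 33)/99 = 91/99 = 0.9192
  k = 3: (58 + 33 + 8)/99 = 99/99 = 1

Summary (fraction, with percent):

explained: PC1 0.5859 (58.59%), PC2 0.3333 (33.33%), PC3 0.0808 (8.08%);  cumulative: 0.5859, 0.9192, 1


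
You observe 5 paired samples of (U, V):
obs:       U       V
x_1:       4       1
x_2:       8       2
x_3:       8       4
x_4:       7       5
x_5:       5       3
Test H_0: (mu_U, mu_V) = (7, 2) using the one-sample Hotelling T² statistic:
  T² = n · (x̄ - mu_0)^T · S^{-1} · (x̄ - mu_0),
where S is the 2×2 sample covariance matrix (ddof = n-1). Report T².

Step 1 — sample mean vector:
  mean(U) = (4 + 8 + 8 + 7 + 5) / 5 = 32/5 = 6.4
  mean(V) = (1 + 2 + 4 + 5 + 3) / 5 = 15/5 = 3
  x̄ = (6.4, 3),  deviation x̄ - mu_0 = (6.4, 3) - (7, 2) = (-0.6, 1).

Step 2 — sample covariance matrix, S[i,j] = (1/(n-1)) · Σ_k (x_{k,i} - mean_i) · (x_{k,j} - mean_j), divisor n-1 = 4:
  S[U,U] = ((-2.4)·(-2.4) + (1.6)·(1.6) + (1.6)·(1.6) + (0.6)·(0.6) + (-1.4)·(-1.4)) / 4 = 13.2/4 = 3.3
  S[U,V] = ((-2.4)·(-2) + (1.6)·(-1) + (1.6)·(1) + (0.6)·(2) + (-1.4)·(0)) / 4 = 6/4 = 1.5
  S[V,V] = ((-2)·(-2) + (-1)·(-1) + (1)·(1) + (2)·(2) + (0)·(0)) / 4 = 10/4 = 2.5
  S = [[3.3, 1.5],
 [1.5, 2.5]].

Step 3 — invert S. det(S) = 3.3·2.5 - (1.5)² = 6.
  S^{-1} = (1/det) · [[d, -b], [-b, a]] = [[0.4167, -0.25],
 [-0.25, 0.55]].

Step 4 — quadratic form (x̄ - mu_0)^T · S^{-1} · (x̄ - mu_0):
  S^{-1} · (x̄ - mu_0) = (-0.5, 0.7),
  (x̄ - mu_0)^T · [...] = (-0.6)·(-0.5) + (1)·(0.7) = 1.

Step 5 — scale by n: T² = 5 · 1 = 5.

T² ≈ 5


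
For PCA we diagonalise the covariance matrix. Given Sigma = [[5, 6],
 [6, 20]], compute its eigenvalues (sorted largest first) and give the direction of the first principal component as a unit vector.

Step 1 — characteristic polynomial of 2×2 Sigma:
  det(Sigma - λI) = λ² - trace · λ + det = 0.
  trace = 5 + 20 = 25, det = 5·20 - (6)² = 64.
Step 2 — discriminant:
  Δ = trace² - 4·det = 625 - 256 = 369.
Step 3 — eigenvalues:
  λ = (trace ± √Δ)/2 = (25 ± 19.2094)/2,
  λ_1 = 22.1047,  λ_2 = 2.8953.

Step 4 — unit eigenvector for λ_1: solve (Sigma - λ_1 I)v = 0. First row:
  (5 - 22.1047)·v_x + (6)·v_y = 0, i.e. (-17.1047)·v_x + (6)·v_y = 0,
  so v ∝ (b, λ_1 - a) = (6, 17.1047) = u.
  ||u|| = √((6)² + (17.1047)²) = √(328.5703) ≈ 18.1265,
  v_1 = u/||u|| ≈ (0.331, 0.9436) (||v_1|| = 1).

λ_1 = 22.1047,  λ_2 = 2.8953;  v_1 ≈ (0.331, 0.9436)


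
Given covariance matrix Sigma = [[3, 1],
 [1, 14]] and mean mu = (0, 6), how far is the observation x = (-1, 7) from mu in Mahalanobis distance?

Step 1 — centre the observation: (x - mu) = (-1, 1).

Step 2 — invert Sigma. det(Sigma) = 3·14 - (1)² = 41.
  Sigma^{-1} = (1/det) · [[d, -b], [-b, a]] = [[0.3415, -0.0244],
 [-0.0244, 0.0732]].

Step 3 — form the quadratic (x - mu)^T · Sigma^{-1} · (x - mu):
  Sigma^{-1} · (x - mu) = (-0.3659, 0.0976).
  (x - mu)^T · [Sigma^{-1} · (x - mu)] = (-1)·(-0.3659) + (1)·(0.0976) = 0.4634.

Step 4 — take square root: d = √(0.4634) ≈ 0.6807.

d(x, mu) = √(0.4634) ≈ 0.6807


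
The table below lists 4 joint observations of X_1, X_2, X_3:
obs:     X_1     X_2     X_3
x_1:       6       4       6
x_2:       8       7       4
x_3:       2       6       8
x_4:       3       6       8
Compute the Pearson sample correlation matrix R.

Step 1 — column means:
  mean(X_1) = (6 + 8 + 2 + 3) / 4 = 19/4 = 4.75
  mean(X_2) = (4 + 7 + 6 + 6) / 4 = 23/4 = 5.75
  mean(X_3) = (6 + 4 + 8 + 8) / 4 = 26/4 = 6.5

Step 2 — sample variances and covariances s[i,j] = (1/(n-1)) · Σ_k (x_{k,i} - mean_i) · (x_{k,j} - mean_j), with n-1 = 3:
  s[X_1,X_1] = ((1.25)·(1.25) + (3.25)·(3.25) + (-2.75)·(-2.75) + (-1.75)·(-1.75)) / 3 = 22.75/3 = 7.5833
  s[X_1,X_2] = ((1.25)·(-1.75) + (3.25)·(1.25) + (-2.75)·(0.25) + (-1.75)·(0.25)) / 3 = 0.75/3 = 0.25
  s[X_1,X_3] = ((1.25)·(-0.5) + (3.25)·(-2.5) + (-2.75)·(1.5) + (-1.75)·(1.5)) / 3 = -15.5/3 = -5.1667
  s[X_2,X_2] = ((-1.75)·(-1.75) + (1.25)·(1.25) + (0.25)·(0.25) + (0.25)·(0.25)) / 3 = 4.75/3 = 1.5833
  s[X_2,X_3] = ((-1.75)·(-0.5) + (1.25)·(-2.5) + (0.25)·(1.5) + (0.25)·(1.5)) / 3 = -1.5/3 = -0.5
  s[X_3,X_3] = ((-0.5)·(-0.5) + (-2.5)·(-2.5) + (1.5)·(1.5) + (1.5)·(1.5)) / 3 = 11/3 = 3.6667
  Sample standard deviations s_i = √(s[i,i]):
  s(X_1) = √(7.5833) = 2.7538
  s(X_2) = √(1.5833) = 1.2583
  s(X_3) = √(3.6667) = 1.9149

Step 3 — r_{ij} = s_{ij} / (s_i · s_j):
  r[X_1,X_1] = 1 (diagonal).
  r[X_1,X_2] = 0.25 / (2.7538 · 1.2583) = 0.25 / 3.4651 = 0.0721
  r[X_1,X_3] = -5.1667 / (2.7538 · 1.9149) = -5.1667 / 5.2731 = -0.9798
  r[X_2,X_2] = 1 (diagonal).
  r[X_2,X_3] = -0.5 / (1.2583 · 1.9149) = -0.5 / 2.4095 = -0.2075
  r[X_3,X_3] = 1 (diagonal).

R is symmetric with unit diagonal. Assembling:

R = [[1, 0.0721, -0.9798],
 [0.0721, 1, -0.2075],
 [-0.9798, -0.2075, 1]]


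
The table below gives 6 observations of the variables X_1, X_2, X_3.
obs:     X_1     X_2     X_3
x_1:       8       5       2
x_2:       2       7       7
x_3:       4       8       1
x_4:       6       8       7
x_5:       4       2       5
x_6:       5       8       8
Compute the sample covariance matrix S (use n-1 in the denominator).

Step 1 — column means:
  mean(X_1) = (8 + 2 + 4 + 6 + 4 + 5) / 6 = 29/6 = 4.8333
  mean(X_2) = (5 + 7 + 8 + 8 + 2 + 8) / 6 = 38/6 = 6.3333
  mean(X_3) = (2 + 7 + 1 + 7 + 5 + 8) / 6 = 30/6 = 5

Step 2 — sample covariance S[i,j] = (1/(n-1)) · Σ_k (x_{k,i} - mean_i) · (x_{k,j} - mean_j), with n-1 = 5.
  S[X_1,X_1] = ((3.1667)·(3.1667) + (-2.8333)·(-2.8333) + (-0.8333)·(-0.8333) + (1.1667)·(1.1667) + (-0.8333)·(-0.8333) + (0.1667)·(0.1667)) / 5 = 20.8333/5 = 4.1667
  S[X_1,X_2] = ((3.1667)·(-1.3333) + (-2.8333)·(0.6667) + (-0.8333)·(1.6667) + (1.1667)·(1.6667) + (-0.8333)·(-4.3333) + (0.1667)·(1.6667)) / 5 = -1.6667/5 = -0.3333
  S[X_1,X_3] = ((3.1667)·(-3) + (-2.8333)·(2) + (-0.8333)·(-4) + (1.1667)·(2) + (-0.8333)·(0) + (0.1667)·(3)) / 5 = -9/5 = -1.8
  S[X_2,X_2] = ((-1.3333)·(-1.3333) + (0.6667)·(0.6667) + (1.6667)·(1.6667) + (1.6667)·(1.6667) + (-4.3333)·(-4.3333) + (1.6667)·(1.6667)) / 5 = 29.3333/5 = 5.8667
  S[X_2,X_3] = ((-1.3333)·(-3) + (0.6667)·(2) + (1.6667)·(-4) + (1.6667)·(2) + (-4.3333)·(0) + (1.6667)·(3)) / 5 = 7/5 = 1.4
  S[X_3,X_3] = ((-3)·(-3) + (2)·(2) + (-4)·(-4) + (2)·(2) + (0)·(0) + (3)·(3)) / 5 = 42/5 = 8.4

S is symmetric (S[j,i] = S[i,j]). Assembling:

S = [[4.1667, -0.3333, -1.8],
 [-0.3333, 5.8667, 1.4],
 [-1.8, 1.4, 8.4]]


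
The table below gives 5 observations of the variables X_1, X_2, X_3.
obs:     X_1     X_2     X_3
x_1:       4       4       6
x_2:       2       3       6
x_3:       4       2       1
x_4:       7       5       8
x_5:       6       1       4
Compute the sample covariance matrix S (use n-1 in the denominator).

Step 1 — column means:
  mean(X_1) = (4 + 2 + 4 + 7 + 6) / 5 = 23/5 = 4.6
  mean(X_2) = (4 + 3 + 2 + 5 + 1) / 5 = 15/5 = 3
  mean(X_3) = (6 + 6 + 1 + 8 + 4) / 5 = 25/5 = 5

Step 2 — sample covariance S[i,j] = (1/(n-1)) · Σ_k (x_{k,i} - mean_i) · (x_{k,j} - mean_j), with n-1 = 4.
  S[X_1,X_1] = ((-0.6)·(-0.6) + (-2.6)·(-2.6) + (-0.6)·(-0.6) + (2.4)·(2.4) + (1.4)·(1.4)) / 4 = 15.2/4 = 3.8
  S[X_1,X_2] = ((-0.6)·(1) + (-2.6)·(0) + (-0.6)·(-1) + (2.4)·(2) + (1.4)·(-2)) / 4 = 2/4 = 0.5
  S[X_1,X_3] = ((-0.6)·(1) + (-2.6)·(1) + (-0.6)·(-4) + (2.4)·(3) + (1.4)·(-1)) / 4 = 5/4 = 1.25
  S[X_2,X_2] = ((1)·(1) + (0)·(0) + (-1)·(-1) + (2)·(2) + (-2)·(-2)) / 4 = 10/4 = 2.5
  S[X_2,X_3] = ((1)·(1) + (0)·(1) + (-1)·(-4) + (2)·(3) + (-2)·(-1)) / 4 = 13/4 = 3.25
  S[X_3,X_3] = ((1)·(1) + (1)·(1) + (-4)·(-4) + (3)·(3) + (-1)·(-1)) / 4 = 28/4 = 7

S is symmetric (S[j,i] = S[i,j]). Assembling:

S = [[3.8, 0.5, 1.25],
 [0.5, 2.5, 3.25],
 [1.25, 3.25, 7]]


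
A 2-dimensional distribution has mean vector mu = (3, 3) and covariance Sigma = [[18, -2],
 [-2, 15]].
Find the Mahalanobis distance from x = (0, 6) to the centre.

Step 1 — centre the observation: (x - mu) = (-3, 3).

Step 2 — invert Sigma. det(Sigma) = 18·15 - (-2)² = 266.
  Sigma^{-1} = (1/det) · [[d, -b], [-b, a]] = [[0.0564, 0.0075],
 [0.0075, 0.0677]].

Step 3 — form the quadratic (x - mu)^T · Sigma^{-1} · (x - mu):
  Sigma^{-1} · (x - mu) = (-0.1466, 0.1805).
  (x - mu)^T · [Sigma^{-1} · (x - mu)] = (-3)·(-0.1466) + (3)·(0.1805) = 0.9812.

Step 4 — take square root: d = √(0.9812) ≈ 0.9906.

d(x, mu) = √(0.9812) ≈ 0.9906


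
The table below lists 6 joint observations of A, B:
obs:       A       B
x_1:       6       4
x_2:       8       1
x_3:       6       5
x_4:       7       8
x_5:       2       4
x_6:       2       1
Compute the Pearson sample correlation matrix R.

Step 1 — column means:
  mean(A) = (6 + 8 + 6 + 7 + 2 + 2) / 6 = 31/6 = 5.1667
  mean(B) = (4 + 1 + 5 + 8 + 4 + 1) / 6 = 23/6 = 3.8333

Step 2 — sample variances and covariances s[i,j] = (1/(n-1)) · Σ_k (x_{k,i} - mean_i) · (x_{k,j} - mean_j), with n-1 = 5:
  s[A,A] = ((0.8333)·(0.8333) + (2.8333)·(2.8333) + (0.8333)·(0.8333) + (1.8333)·(1.8333) + (-3.1667)·(-3.1667) + (-3.1667)·(-3.1667)) / 5 = 32.8333/5 = 6.5667
  s[A,B] = ((0.8333)·(0.1667) + (2.8333)·(-2.8333) + (0.8333)·(1.1667) + (1.8333)·(4.1667) + (-3.1667)·(0.1667) + (-3.1667)·(-2.8333)) / 5 = 9.1667/5 = 1.8333
  s[B,B] = ((0.1667)·(0.1667) + (-2.8333)·(-2.8333) + (1.1667)·(1.1667) + (4.1667)·(4.1667) + (0.1667)·(0.1667) + (-2.8333)·(-2.8333)) / 5 = 34.8333/5 = 6.9667
  Sample standard deviations s_i = √(s[i,i]):
  s(A) = √(6.5667) = 2.5626
  s(B) = √(6.9667) = 2.6394

Step 3 — r_{ij} = s_{ij} / (s_i · s_j):
  r[A,A] = 1 (diagonal).
  r[A,B] = 1.8333 / (2.5626 · 2.6394) = 1.8333 / 6.7637 = 0.2711
  r[B,B] = 1 (diagonal).

R is symmetric with unit diagonal. Assembling:

R = [[1, 0.2711],
 [0.2711, 1]]
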